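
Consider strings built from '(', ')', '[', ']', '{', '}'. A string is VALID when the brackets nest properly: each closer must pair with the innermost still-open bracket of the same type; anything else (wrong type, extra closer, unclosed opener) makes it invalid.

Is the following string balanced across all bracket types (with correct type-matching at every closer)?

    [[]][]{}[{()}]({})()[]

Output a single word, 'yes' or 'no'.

Answer: yes

Derivation:
pos 0: push '['; stack = [
pos 1: push '['; stack = [[
pos 2: ']' matches '['; pop; stack = [
pos 3: ']' matches '['; pop; stack = (empty)
pos 4: push '['; stack = [
pos 5: ']' matches '['; pop; stack = (empty)
pos 6: push '{'; stack = {
pos 7: '}' matches '{'; pop; stack = (empty)
pos 8: push '['; stack = [
pos 9: push '{'; stack = [{
pos 10: push '('; stack = [{(
pos 11: ')' matches '('; pop; stack = [{
pos 12: '}' matches '{'; pop; stack = [
pos 13: ']' matches '['; pop; stack = (empty)
pos 14: push '('; stack = (
pos 15: push '{'; stack = ({
pos 16: '}' matches '{'; pop; stack = (
pos 17: ')' matches '('; pop; stack = (empty)
pos 18: push '('; stack = (
pos 19: ')' matches '('; pop; stack = (empty)
pos 20: push '['; stack = [
pos 21: ']' matches '['; pop; stack = (empty)
end: stack empty → VALID
Verdict: properly nested → yes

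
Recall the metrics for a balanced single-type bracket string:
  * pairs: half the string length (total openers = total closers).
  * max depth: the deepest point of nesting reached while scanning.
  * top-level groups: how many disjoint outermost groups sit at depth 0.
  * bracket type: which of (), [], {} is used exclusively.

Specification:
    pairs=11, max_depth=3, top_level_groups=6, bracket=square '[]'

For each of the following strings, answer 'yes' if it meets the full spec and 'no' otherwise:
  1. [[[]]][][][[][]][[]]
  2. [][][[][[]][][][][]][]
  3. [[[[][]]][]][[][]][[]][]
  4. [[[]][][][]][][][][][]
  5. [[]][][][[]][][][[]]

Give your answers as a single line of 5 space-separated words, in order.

String 1 '[[[]]][][][[][]][[]]': depth seq [1 2 3 2 1 0 1 0 1 0 1 2 1 2 1 0 1 2 1 0]
  -> pairs=10 depth=3 groups=5 -> no
String 2 '[][][[][[]][][][][]][]': depth seq [1 0 1 0 1 2 1 2 3 2 1 2 1 2 1 2 1 2 1 0 1 0]
  -> pairs=11 depth=3 groups=4 -> no
String 3 '[[[[][]]][]][[][]][[]][]': depth seq [1 2 3 4 3 4 3 2 1 2 1 0 1 2 1 2 1 0 1 2 1 0 1 0]
  -> pairs=12 depth=4 groups=4 -> no
String 4 '[[[]][][][]][][][][][]': depth seq [1 2 3 2 1 2 1 2 1 2 1 0 1 0 1 0 1 0 1 0 1 0]
  -> pairs=11 depth=3 groups=6 -> yes
String 5 '[[]][][][[]][][][[]]': depth seq [1 2 1 0 1 0 1 0 1 2 1 0 1 0 1 0 1 2 1 0]
  -> pairs=10 depth=2 groups=7 -> no

Answer: no no no yes no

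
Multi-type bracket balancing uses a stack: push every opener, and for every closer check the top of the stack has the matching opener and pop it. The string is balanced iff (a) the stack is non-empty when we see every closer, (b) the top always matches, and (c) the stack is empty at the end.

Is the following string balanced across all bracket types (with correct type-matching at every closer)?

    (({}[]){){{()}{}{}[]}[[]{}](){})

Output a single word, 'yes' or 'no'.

pos 0: push '('; stack = (
pos 1: push '('; stack = ((
pos 2: push '{'; stack = (({
pos 3: '}' matches '{'; pop; stack = ((
pos 4: push '['; stack = (([
pos 5: ']' matches '['; pop; stack = ((
pos 6: ')' matches '('; pop; stack = (
pos 7: push '{'; stack = ({
pos 8: saw closer ')' but top of stack is '{' (expected '}') → INVALID
Verdict: type mismatch at position 8: ')' closes '{' → no

Answer: no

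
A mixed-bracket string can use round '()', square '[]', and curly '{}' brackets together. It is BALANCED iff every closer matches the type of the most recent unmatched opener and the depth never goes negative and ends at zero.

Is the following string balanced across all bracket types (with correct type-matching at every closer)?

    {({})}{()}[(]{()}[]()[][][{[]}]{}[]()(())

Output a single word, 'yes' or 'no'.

Answer: no

Derivation:
pos 0: push '{'; stack = {
pos 1: push '('; stack = {(
pos 2: push '{'; stack = {({
pos 3: '}' matches '{'; pop; stack = {(
pos 4: ')' matches '('; pop; stack = {
pos 5: '}' matches '{'; pop; stack = (empty)
pos 6: push '{'; stack = {
pos 7: push '('; stack = {(
pos 8: ')' matches '('; pop; stack = {
pos 9: '}' matches '{'; pop; stack = (empty)
pos 10: push '['; stack = [
pos 11: push '('; stack = [(
pos 12: saw closer ']' but top of stack is '(' (expected ')') → INVALID
Verdict: type mismatch at position 12: ']' closes '(' → no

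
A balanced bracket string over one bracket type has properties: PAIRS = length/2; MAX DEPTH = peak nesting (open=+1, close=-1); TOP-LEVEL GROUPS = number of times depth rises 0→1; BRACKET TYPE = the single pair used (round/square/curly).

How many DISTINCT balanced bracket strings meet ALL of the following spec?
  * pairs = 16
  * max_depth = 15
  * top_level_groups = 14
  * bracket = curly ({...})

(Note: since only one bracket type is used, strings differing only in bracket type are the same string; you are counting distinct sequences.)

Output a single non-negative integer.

Answer: 0

Derivation:
Spec: pairs=16 depth=15 groups=14
Count(depth <= 15) = 119
Count(depth <= 14) = 119
Count(depth == 15) = 119 - 119 = 0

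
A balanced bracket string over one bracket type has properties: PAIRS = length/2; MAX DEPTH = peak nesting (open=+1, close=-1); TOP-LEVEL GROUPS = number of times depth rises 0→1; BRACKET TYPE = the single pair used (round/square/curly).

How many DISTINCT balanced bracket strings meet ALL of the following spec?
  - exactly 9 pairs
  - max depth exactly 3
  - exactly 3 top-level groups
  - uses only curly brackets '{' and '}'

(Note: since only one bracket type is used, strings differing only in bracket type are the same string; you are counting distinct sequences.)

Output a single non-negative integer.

Answer: 388

Derivation:
Spec: pairs=9 depth=3 groups=3
Count(depth <= 3) = 416
Count(depth <= 2) = 28
Count(depth == 3) = 416 - 28 = 388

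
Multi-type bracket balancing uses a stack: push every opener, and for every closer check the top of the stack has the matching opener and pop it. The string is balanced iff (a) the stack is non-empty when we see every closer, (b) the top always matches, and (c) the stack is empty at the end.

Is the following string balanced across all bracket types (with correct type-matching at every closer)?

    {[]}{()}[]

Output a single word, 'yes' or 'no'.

pos 0: push '{'; stack = {
pos 1: push '['; stack = {[
pos 2: ']' matches '['; pop; stack = {
pos 3: '}' matches '{'; pop; stack = (empty)
pos 4: push '{'; stack = {
pos 5: push '('; stack = {(
pos 6: ')' matches '('; pop; stack = {
pos 7: '}' matches '{'; pop; stack = (empty)
pos 8: push '['; stack = [
pos 9: ']' matches '['; pop; stack = (empty)
end: stack empty → VALID
Verdict: properly nested → yes

Answer: yes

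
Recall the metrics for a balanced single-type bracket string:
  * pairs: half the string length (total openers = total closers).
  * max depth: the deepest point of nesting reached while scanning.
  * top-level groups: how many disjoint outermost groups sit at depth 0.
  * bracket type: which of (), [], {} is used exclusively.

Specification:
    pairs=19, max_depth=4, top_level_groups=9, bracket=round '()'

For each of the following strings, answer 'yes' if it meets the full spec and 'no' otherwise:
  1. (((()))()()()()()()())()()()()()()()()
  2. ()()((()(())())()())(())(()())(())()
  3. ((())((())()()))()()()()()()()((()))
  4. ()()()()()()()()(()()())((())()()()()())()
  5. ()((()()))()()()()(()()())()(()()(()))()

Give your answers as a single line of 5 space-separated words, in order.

Answer: yes no no no no

Derivation:
String 1 '(((()))()()()()()()())()()()()()()()()': depth seq [1 2 3 4 3 2 1 2 1 2 1 2 1 2 1 2 1 2 1 2 1 0 1 0 1 0 1 0 1 0 1 0 1 0 1 0 1 0]
  -> pairs=19 depth=4 groups=9 -> yes
String 2 '()()((()(())())()())(())(()())(())()': depth seq [1 0 1 0 1 2 3 2 3 4 3 2 3 2 1 2 1 2 1 0 1 2 1 0 1 2 1 2 1 0 1 2 1 0 1 0]
  -> pairs=18 depth=4 groups=7 -> no
String 3 '((())((())()()))()()()()()()()((()))': depth seq [1 2 3 2 1 2 3 4 3 2 3 2 3 2 1 0 1 0 1 0 1 0 1 0 1 0 1 0 1 0 1 2 3 2 1 0]
  -> pairs=18 depth=4 groups=9 -> no
String 4 '()()()()()()()()(()()())((())()()()()())()': depth seq [1 0 1 0 1 0 1 0 1 0 1 0 1 0 1 0 1 2 1 2 1 2 1 0 1 2 3 2 1 2 1 2 1 2 1 2 1 2 1 0 1 0]
  -> pairs=21 depth=3 groups=11 -> no
String 5 '()((()()))()()()()(()()())()(()()(()))()': depth seq [1 0 1 2 3 2 3 2 1 0 1 0 1 0 1 0 1 0 1 2 1 2 1 2 1 0 1 0 1 2 1 2 1 2 3 2 1 0 1 0]
  -> pairs=20 depth=3 groups=10 -> no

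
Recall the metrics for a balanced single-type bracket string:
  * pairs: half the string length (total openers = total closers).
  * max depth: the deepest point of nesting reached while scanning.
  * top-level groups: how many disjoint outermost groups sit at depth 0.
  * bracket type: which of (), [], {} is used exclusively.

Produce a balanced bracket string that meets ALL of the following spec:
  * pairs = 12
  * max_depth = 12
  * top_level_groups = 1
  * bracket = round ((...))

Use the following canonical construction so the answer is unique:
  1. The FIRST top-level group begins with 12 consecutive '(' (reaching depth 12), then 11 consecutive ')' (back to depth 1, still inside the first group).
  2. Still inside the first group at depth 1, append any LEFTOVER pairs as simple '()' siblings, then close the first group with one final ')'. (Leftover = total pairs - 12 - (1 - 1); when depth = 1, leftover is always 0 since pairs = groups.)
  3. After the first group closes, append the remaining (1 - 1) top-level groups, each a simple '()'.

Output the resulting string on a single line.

Answer: (((((((((((())))))))))))

Derivation:
Spec: pairs=12 depth=12 groups=1
Leftover pairs = 12 - 12 - (1-1) = 0
First group: deep chain of depth 12 + 0 sibling pairs
Remaining 0 groups: simple '()' each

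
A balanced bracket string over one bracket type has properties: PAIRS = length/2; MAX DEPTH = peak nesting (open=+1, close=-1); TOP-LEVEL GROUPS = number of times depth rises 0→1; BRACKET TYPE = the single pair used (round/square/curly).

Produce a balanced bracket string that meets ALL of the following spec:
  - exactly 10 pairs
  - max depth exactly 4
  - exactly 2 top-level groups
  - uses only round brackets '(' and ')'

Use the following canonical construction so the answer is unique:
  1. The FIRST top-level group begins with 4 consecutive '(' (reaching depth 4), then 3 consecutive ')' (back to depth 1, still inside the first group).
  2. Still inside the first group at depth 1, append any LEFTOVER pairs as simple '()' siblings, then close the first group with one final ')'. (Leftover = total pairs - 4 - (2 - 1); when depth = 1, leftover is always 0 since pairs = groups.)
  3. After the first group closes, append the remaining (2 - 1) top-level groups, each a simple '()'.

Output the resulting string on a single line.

Answer: (((()))()()()()())()

Derivation:
Spec: pairs=10 depth=4 groups=2
Leftover pairs = 10 - 4 - (2-1) = 5
First group: deep chain of depth 4 + 5 sibling pairs
Remaining 1 groups: simple '()' each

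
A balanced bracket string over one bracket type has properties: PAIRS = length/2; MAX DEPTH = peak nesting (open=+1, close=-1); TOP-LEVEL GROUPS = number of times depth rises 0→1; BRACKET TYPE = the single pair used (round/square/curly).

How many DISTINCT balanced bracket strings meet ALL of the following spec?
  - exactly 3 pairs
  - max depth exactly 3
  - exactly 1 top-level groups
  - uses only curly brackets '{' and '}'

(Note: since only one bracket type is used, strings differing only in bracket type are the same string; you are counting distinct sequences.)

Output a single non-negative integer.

Answer: 1

Derivation:
Spec: pairs=3 depth=3 groups=1
Count(depth <= 3) = 2
Count(depth <= 2) = 1
Count(depth == 3) = 2 - 1 = 1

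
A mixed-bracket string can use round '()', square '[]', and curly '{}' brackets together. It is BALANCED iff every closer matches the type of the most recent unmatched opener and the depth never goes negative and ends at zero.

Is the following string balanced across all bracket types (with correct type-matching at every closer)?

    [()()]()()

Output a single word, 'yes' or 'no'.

pos 0: push '['; stack = [
pos 1: push '('; stack = [(
pos 2: ')' matches '('; pop; stack = [
pos 3: push '('; stack = [(
pos 4: ')' matches '('; pop; stack = [
pos 5: ']' matches '['; pop; stack = (empty)
pos 6: push '('; stack = (
pos 7: ')' matches '('; pop; stack = (empty)
pos 8: push '('; stack = (
pos 9: ')' matches '('; pop; stack = (empty)
end: stack empty → VALID
Verdict: properly nested → yes

Answer: yes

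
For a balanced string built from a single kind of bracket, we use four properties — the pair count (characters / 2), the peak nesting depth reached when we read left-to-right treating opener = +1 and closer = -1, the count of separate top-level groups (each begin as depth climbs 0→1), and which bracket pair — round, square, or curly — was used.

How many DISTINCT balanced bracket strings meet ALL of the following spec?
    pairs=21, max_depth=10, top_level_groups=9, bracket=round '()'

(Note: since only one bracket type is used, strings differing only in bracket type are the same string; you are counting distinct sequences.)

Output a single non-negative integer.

Spec: pairs=21 depth=10 groups=9
Count(depth <= 10) = 96764463
Count(depth <= 9) = 96732360
Count(depth == 10) = 96764463 - 96732360 = 32103

Answer: 32103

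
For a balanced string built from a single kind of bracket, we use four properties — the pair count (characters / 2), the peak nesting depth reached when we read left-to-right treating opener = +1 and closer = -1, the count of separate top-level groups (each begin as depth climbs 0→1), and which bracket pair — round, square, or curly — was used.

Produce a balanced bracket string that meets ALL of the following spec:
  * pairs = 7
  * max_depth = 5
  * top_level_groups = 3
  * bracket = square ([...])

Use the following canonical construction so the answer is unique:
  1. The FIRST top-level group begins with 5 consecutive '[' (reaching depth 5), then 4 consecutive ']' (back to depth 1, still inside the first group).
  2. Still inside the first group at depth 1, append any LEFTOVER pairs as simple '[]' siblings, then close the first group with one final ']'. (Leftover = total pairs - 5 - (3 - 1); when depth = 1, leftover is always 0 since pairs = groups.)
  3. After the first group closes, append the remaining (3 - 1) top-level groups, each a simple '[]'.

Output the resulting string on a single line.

Answer: [[[[[]]]]][][]

Derivation:
Spec: pairs=7 depth=5 groups=3
Leftover pairs = 7 - 5 - (3-1) = 0
First group: deep chain of depth 5 + 0 sibling pairs
Remaining 2 groups: simple '[]' each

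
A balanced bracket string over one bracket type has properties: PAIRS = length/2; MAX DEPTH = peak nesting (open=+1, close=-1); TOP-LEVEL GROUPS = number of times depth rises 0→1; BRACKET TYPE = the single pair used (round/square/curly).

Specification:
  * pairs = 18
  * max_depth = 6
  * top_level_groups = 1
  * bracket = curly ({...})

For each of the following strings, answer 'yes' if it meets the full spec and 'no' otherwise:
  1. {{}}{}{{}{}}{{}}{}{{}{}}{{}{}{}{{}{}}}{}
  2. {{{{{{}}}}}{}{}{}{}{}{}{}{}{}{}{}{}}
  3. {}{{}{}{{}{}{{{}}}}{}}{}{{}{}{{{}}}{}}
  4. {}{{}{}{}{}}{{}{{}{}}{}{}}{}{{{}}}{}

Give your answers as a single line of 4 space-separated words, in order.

String 1 '{{}}{}{{}{}}{{}}{}{{}{}}{{}{}{}{{}{}}}{}': depth seq [1 2 1 0 1 0 1 2 1 2 1 0 1 2 1 0 1 0 1 2 1 2 1 0 1 2 1 2 1 2 1 2 3 2 3 2 1 0 1 0]
  -> pairs=20 depth=3 groups=8 -> no
String 2 '{{{{{{}}}}}{}{}{}{}{}{}{}{}{}{}{}{}}': depth seq [1 2 3 4 5 6 5 4 3 2 1 2 1 2 1 2 1 2 1 2 1 2 1 2 1 2 1 2 1 2 1 2 1 2 1 0]
  -> pairs=18 depth=6 groups=1 -> yes
String 3 '{}{{}{}{{}{}{{{}}}}{}}{}{{}{}{{{}}}{}}': depth seq [1 0 1 2 1 2 1 2 3 2 3 2 3 4 5 4 3 2 1 2 1 0 1 0 1 2 1 2 1 2 3 4 3 2 1 2 1 0]
  -> pairs=19 depth=5 groups=4 -> no
String 4 '{}{{}{}{}{}}{{}{{}{}}{}{}}{}{{{}}}{}': depth seq [1 0 1 2 1 2 1 2 1 2 1 0 1 2 1 2 3 2 3 2 1 2 1 2 1 0 1 0 1 2 3 2 1 0 1 0]
  -> pairs=18 depth=3 groups=6 -> no

Answer: no yes no no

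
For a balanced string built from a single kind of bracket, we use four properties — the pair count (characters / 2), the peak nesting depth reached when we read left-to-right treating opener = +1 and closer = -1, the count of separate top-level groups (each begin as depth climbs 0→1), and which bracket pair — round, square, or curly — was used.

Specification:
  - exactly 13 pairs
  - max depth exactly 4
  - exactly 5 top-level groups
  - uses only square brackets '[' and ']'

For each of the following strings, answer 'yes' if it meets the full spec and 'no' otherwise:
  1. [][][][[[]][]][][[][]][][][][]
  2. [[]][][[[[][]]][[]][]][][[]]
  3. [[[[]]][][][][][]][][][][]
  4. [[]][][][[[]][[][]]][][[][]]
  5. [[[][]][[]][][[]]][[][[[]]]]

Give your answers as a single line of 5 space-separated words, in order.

String 1 '[][][][[[]][]][][[][]][][][][]': depth seq [1 0 1 0 1 0 1 2 3 2 1 2 1 0 1 0 1 2 1 2 1 0 1 0 1 0 1 0 1 0]
  -> pairs=15 depth=3 groups=10 -> no
String 2 '[[]][][[[[][]]][[]][]][][[]]': depth seq [1 2 1 0 1 0 1 2 3 4 3 4 3 2 1 2 3 2 1 2 1 0 1 0 1 2 1 0]
  -> pairs=14 depth=4 groups=5 -> no
String 3 '[[[[]]][][][][][]][][][][]': depth seq [1 2 3 4 3 2 1 2 1 2 1 2 1 2 1 2 1 0 1 0 1 0 1 0 1 0]
  -> pairs=13 depth=4 groups=5 -> yes
String 4 '[[]][][][[[]][[][]]][][[][]]': depth seq [1 2 1 0 1 0 1 0 1 2 3 2 1 2 3 2 3 2 1 0 1 0 1 2 1 2 1 0]
  -> pairs=14 depth=3 groups=6 -> no
String 5 '[[[][]][[]][][[]]][[][[[]]]]': depth seq [1 2 3 2 3 2 1 2 3 2 1 2 1 2 3 2 1 0 1 2 1 2 3 4 3 2 1 0]
  -> pairs=14 depth=4 groups=2 -> no

Answer: no no yes no no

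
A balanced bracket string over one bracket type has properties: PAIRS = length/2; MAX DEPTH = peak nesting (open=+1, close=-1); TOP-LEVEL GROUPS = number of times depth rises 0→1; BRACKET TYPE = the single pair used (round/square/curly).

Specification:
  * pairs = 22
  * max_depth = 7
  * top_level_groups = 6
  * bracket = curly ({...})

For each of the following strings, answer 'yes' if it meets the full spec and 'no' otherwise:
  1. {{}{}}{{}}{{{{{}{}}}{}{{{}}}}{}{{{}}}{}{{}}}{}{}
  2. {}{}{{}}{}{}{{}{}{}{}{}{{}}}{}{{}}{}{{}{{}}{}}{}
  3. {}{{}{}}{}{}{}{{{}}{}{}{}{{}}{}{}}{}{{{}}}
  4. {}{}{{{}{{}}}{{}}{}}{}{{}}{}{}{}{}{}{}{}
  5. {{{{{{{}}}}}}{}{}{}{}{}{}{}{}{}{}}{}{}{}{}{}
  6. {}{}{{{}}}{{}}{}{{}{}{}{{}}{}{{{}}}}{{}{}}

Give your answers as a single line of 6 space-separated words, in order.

Answer: no no no no yes no

Derivation:
String 1 '{{}{}}{{}}{{{{{}{}}}{}{{{}}}}{}{{{}}}{}{{}}}{}{}': depth seq [1 2 1 2 1 0 1 2 1 0 1 2 3 4 5 4 5 4 3 2 3 2 3 4 5 4 3 2 1 2 1 2 3 4 3 2 1 2 1 2 3 2 1 0 1 0 1 0]
  -> pairs=24 depth=5 groups=5 -> no
String 2 '{}{}{{}}{}{}{{}{}{}{}{}{{}}}{}{{}}{}{{}{{}}{}}{}': depth seq [1 0 1 0 1 2 1 0 1 0 1 0 1 2 1 2 1 2 1 2 1 2 1 2 3 2 1 0 1 0 1 2 1 0 1 0 1 2 1 2 3 2 1 2 1 0 1 0]
  -> pairs=24 depth=3 groups=11 -> no
String 3 '{}{{}{}}{}{}{}{{{}}{}{}{}{{}}{}{}}{}{{{}}}': depth seq [1 0 1 2 1 2 1 0 1 0 1 0 1 0 1 2 3 2 1 2 1 2 1 2 1 2 3 2 1 2 1 2 1 0 1 0 1 2 3 2 1 0]
  -> pairs=21 depth=3 groups=8 -> no
String 4 '{}{}{{{}{{}}}{{}}{}}{}{{}}{}{}{}{}{}{}{}': depth seq [1 0 1 0 1 2 3 2 3 4 3 2 1 2 3 2 1 2 1 0 1 0 1 2 1 0 1 0 1 0 1 0 1 0 1 0 1 0 1 0]
  -> pairs=20 depth=4 groups=12 -> no
String 5 '{{{{{{{}}}}}}{}{}{}{}{}{}{}{}{}{}}{}{}{}{}{}': depth seq [1 2 3 4 5 6 7 6 5 4 3 2 1 2 1 2 1 2 1 2 1 2 1 2 1 2 1 2 1 2 1 2 1 0 1 0 1 0 1 0 1 0 1 0]
  -> pairs=22 depth=7 groups=6 -> yes
String 6 '{}{}{{{}}}{{}}{}{{}{}{}{{}}{}{{{}}}}{{}{}}': depth seq [1 0 1 0 1 2 3 2 1 0 1 2 1 0 1 0 1 2 1 2 1 2 1 2 3 2 1 2 1 2 3 4 3 2 1 0 1 2 1 2 1 0]
  -> pairs=21 depth=4 groups=7 -> no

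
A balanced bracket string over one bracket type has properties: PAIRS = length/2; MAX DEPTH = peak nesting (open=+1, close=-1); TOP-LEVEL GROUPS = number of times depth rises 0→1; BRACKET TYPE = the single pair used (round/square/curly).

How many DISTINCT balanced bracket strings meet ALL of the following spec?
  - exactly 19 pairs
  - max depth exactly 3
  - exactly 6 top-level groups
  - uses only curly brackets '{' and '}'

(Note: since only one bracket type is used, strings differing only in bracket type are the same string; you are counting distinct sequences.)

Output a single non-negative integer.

Spec: pairs=19 depth=3 groups=6
Count(depth <= 3) = 4296192
Count(depth <= 2) = 8568
Count(depth == 3) = 4296192 - 8568 = 4287624

Answer: 4287624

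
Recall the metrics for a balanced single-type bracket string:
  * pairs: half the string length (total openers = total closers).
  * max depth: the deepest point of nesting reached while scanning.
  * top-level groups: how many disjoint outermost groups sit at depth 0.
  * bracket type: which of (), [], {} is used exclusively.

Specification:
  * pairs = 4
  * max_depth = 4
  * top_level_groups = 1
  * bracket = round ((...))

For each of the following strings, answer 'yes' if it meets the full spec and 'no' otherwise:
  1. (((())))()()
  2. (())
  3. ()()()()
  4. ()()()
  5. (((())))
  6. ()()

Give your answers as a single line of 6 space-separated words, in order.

Answer: no no no no yes no

Derivation:
String 1 '(((())))()()': depth seq [1 2 3 4 3 2 1 0 1 0 1 0]
  -> pairs=6 depth=4 groups=3 -> no
String 2 '(())': depth seq [1 2 1 0]
  -> pairs=2 depth=2 groups=1 -> no
String 3 '()()()()': depth seq [1 0 1 0 1 0 1 0]
  -> pairs=4 depth=1 groups=4 -> no
String 4 '()()()': depth seq [1 0 1 0 1 0]
  -> pairs=3 depth=1 groups=3 -> no
String 5 '(((())))': depth seq [1 2 3 4 3 2 1 0]
  -> pairs=4 depth=4 groups=1 -> yes
String 6 '()()': depth seq [1 0 1 0]
  -> pairs=2 depth=1 groups=2 -> no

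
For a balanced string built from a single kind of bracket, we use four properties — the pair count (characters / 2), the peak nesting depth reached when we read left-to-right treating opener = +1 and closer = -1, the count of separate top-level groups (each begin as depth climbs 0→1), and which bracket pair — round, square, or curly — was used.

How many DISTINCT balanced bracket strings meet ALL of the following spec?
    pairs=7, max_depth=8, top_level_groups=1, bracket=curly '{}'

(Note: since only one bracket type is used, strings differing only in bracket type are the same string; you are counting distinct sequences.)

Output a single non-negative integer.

Spec: pairs=7 depth=8 groups=1
Count(depth <= 8) = 132
Count(depth <= 7) = 132
Count(depth == 8) = 132 - 132 = 0

Answer: 0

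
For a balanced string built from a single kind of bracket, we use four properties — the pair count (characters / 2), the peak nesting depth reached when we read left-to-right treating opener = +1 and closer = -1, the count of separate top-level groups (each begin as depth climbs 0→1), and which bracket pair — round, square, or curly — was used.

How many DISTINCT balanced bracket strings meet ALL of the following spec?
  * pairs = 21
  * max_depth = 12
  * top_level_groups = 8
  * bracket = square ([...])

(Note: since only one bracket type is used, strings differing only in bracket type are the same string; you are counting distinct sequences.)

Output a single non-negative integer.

Answer: 3456

Derivation:
Spec: pairs=21 depth=12 groups=8
Count(depth <= 12) = 218348872
Count(depth <= 11) = 218345416
Count(depth == 12) = 218348872 - 218345416 = 3456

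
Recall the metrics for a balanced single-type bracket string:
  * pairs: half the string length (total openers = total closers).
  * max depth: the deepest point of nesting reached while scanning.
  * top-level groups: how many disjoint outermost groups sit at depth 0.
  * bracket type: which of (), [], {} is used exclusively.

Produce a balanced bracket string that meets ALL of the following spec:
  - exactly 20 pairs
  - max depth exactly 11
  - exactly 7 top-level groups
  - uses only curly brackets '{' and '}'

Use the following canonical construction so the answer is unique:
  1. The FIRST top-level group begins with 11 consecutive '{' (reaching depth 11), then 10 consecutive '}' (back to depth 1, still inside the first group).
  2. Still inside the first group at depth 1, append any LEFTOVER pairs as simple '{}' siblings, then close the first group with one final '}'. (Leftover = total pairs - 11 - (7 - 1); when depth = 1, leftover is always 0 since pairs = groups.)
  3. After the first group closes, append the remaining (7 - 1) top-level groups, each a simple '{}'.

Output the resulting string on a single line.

Answer: {{{{{{{{{{{}}}}}}}}}}{}{}{}}{}{}{}{}{}{}

Derivation:
Spec: pairs=20 depth=11 groups=7
Leftover pairs = 20 - 11 - (7-1) = 3
First group: deep chain of depth 11 + 3 sibling pairs
Remaining 6 groups: simple '{}' each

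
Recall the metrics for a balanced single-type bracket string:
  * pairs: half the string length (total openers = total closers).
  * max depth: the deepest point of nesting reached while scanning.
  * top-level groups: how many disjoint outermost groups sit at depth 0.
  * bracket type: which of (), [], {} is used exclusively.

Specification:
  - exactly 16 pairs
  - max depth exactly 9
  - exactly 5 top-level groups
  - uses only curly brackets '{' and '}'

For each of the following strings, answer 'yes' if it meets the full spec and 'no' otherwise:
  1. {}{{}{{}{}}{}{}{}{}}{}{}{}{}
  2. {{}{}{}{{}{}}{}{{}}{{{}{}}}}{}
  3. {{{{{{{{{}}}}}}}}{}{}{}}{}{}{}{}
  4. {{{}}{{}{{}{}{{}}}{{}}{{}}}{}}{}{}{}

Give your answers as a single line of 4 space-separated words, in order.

String 1 '{}{{}{{}{}}{}{}{}{}}{}{}{}{}': depth seq [1 0 1 2 1 2 3 2 3 2 1 2 1 2 1 2 1 2 1 0 1 0 1 0 1 0 1 0]
  -> pairs=14 depth=3 groups=6 -> no
String 2 '{{}{}{}{{}{}}{}{{}}{{{}{}}}}{}': depth seq [1 2 1 2 1 2 1 2 3 2 3 2 1 2 1 2 3 2 1 2 3 4 3 4 3 2 1 0 1 0]
  -> pairs=15 depth=4 groups=2 -> no
String 3 '{{{{{{{{{}}}}}}}}{}{}{}}{}{}{}{}': depth seq [1 2 3 4 5 6 7 8 9 8 7 6 5 4 3 2 1 2 1 2 1 2 1 0 1 0 1 0 1 0 1 0]
  -> pairs=16 depth=9 groups=5 -> yes
String 4 '{{{}}{{}{{}{}{{}}}{{}}{{}}}{}}{}{}{}': depth seq [1 2 3 2 1 2 3 2 3 4 3 4 3 4 5 4 3 2 3 4 3 2 3 4 3 2 1 2 1 0 1 0 1 0 1 0]
  -> pairs=18 depth=5 groups=4 -> no

Answer: no no yes no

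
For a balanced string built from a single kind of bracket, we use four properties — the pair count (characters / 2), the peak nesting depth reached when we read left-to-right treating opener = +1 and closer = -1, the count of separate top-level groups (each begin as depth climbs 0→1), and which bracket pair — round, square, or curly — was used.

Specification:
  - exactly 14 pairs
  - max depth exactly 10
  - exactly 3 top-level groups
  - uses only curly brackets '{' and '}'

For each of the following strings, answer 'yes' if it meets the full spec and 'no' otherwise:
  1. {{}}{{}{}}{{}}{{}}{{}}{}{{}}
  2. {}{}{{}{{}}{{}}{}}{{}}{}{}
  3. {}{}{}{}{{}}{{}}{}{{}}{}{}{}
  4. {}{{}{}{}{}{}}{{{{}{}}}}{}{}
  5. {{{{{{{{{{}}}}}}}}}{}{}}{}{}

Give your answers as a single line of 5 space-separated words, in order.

String 1 '{{}}{{}{}}{{}}{{}}{{}}{}{{}}': depth seq [1 2 1 0 1 2 1 2 1 0 1 2 1 0 1 2 1 0 1 2 1 0 1 0 1 2 1 0]
  -> pairs=14 depth=2 groups=7 -> no
String 2 '{}{}{{}{{}}{{}}{}}{{}}{}{}': depth seq [1 0 1 0 1 2 1 2 3 2 1 2 3 2 1 2 1 0 1 2 1 0 1 0 1 0]
  -> pairs=13 depth=3 groups=6 -> no
String 3 '{}{}{}{}{{}}{{}}{}{{}}{}{}{}': depth seq [1 0 1 0 1 0 1 0 1 2 1 0 1 2 1 0 1 0 1 2 1 0 1 0 1 0 1 0]
  -> pairs=14 depth=2 groups=11 -> no
String 4 '{}{{}{}{}{}{}}{{{{}{}}}}{}{}': depth seq [1 0 1 2 1 2 1 2 1 2 1 2 1 0 1 2 3 4 3 4 3 2 1 0 1 0 1 0]
  -> pairs=14 depth=4 groups=5 -> no
String 5 '{{{{{{{{{{}}}}}}}}}{}{}}{}{}': depth seq [1 2 3 4 5 6 7 8 9 10 9 8 7 6 5 4 3 2 1 2 1 2 1 0 1 0 1 0]
  -> pairs=14 depth=10 groups=3 -> yes

Answer: no no no no yes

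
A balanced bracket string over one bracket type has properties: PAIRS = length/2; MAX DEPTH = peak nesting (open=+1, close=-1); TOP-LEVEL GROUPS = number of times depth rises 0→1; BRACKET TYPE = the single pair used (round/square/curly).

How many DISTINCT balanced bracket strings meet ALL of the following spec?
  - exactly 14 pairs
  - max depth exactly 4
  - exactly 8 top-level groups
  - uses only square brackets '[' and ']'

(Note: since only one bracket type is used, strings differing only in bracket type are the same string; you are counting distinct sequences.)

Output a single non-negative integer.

Spec: pairs=14 depth=4 groups=8
Count(depth <= 4) = 14432
Count(depth <= 3) = 10364
Count(depth == 4) = 14432 - 10364 = 4068

Answer: 4068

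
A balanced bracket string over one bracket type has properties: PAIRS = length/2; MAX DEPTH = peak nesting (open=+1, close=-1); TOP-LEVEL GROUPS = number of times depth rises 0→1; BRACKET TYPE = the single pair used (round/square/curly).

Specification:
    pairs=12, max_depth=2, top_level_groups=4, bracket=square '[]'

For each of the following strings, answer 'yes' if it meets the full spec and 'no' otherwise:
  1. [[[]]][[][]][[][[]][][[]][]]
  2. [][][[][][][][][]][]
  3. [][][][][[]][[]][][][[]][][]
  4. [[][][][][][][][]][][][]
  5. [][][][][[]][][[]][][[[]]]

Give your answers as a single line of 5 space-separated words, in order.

String 1 '[[[]]][[][]][[][[]][][[]][]]': depth seq [1 2 3 2 1 0 1 2 1 2 1 0 1 2 1 2 3 2 1 2 1 2 3 2 1 2 1 0]
  -> pairs=14 depth=3 groups=3 -> no
String 2 '[][][[][][][][][]][]': depth seq [1 0 1 0 1 2 1 2 1 2 1 2 1 2 1 2 1 0 1 0]
  -> pairs=10 depth=2 groups=4 -> no
String 3 '[][][][][[]][[]][][][[]][][]': depth seq [1 0 1 0 1 0 1 0 1 2 1 0 1 2 1 0 1 0 1 0 1 2 1 0 1 0 1 0]
  -> pairs=14 depth=2 groups=11 -> no
String 4 '[[][][][][][][][]][][][]': depth seq [1 2 1 2 1 2 1 2 1 2 1 2 1 2 1 2 1 0 1 0 1 0 1 0]
  -> pairs=12 depth=2 groups=4 -> yes
String 5 '[][][][][[]][][[]][][[[]]]': depth seq [1 0 1 0 1 0 1 0 1 2 1 0 1 0 1 2 1 0 1 0 1 2 3 2 1 0]
  -> pairs=13 depth=3 groups=9 -> no

Answer: no no no yes no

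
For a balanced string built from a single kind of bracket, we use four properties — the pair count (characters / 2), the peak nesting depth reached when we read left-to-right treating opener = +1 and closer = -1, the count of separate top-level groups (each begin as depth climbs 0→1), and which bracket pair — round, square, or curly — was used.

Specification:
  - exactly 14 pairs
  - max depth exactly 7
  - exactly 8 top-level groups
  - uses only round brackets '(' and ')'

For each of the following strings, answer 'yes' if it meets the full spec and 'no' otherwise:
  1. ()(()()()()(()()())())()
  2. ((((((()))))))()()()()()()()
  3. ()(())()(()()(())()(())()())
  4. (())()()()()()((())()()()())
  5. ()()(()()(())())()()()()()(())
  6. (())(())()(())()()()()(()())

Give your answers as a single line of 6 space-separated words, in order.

String 1 '()(()()()()(()()())())()': depth seq [1 0 1 2 1 2 1 2 1 2 1 2 3 2 3 2 3 2 1 2 1 0 1 0]
  -> pairs=12 depth=3 groups=3 -> no
String 2 '((((((()))))))()()()()()()()': depth seq [1 2 3 4 5 6 7 6 5 4 3 2 1 0 1 0 1 0 1 0 1 0 1 0 1 0 1 0]
  -> pairs=14 depth=7 groups=8 -> yes
String 3 '()(())()(()()(())()(())()())': depth seq [1 0 1 2 1 0 1 0 1 2 1 2 1 2 3 2 1 2 1 2 3 2 1 2 1 2 1 0]
  -> pairs=14 depth=3 groups=4 -> no
String 4 '(())()()()()()((())()()()())': depth seq [1 2 1 0 1 0 1 0 1 0 1 0 1 0 1 2 3 2 1 2 1 2 1 2 1 2 1 0]
  -> pairs=14 depth=3 groups=7 -> no
String 5 '()()(()()(())())()()()()()(())': depth seq [1 0 1 0 1 2 1 2 1 2 3 2 1 2 1 0 1 0 1 0 1 0 1 0 1 0 1 2 1 0]
  -> pairs=15 depth=3 groups=9 -> no
String 6 '(())(())()(())()()()()(()())': depth seq [1 2 1 0 1 2 1 0 1 0 1 2 1 0 1 0 1 0 1 0 1 0 1 2 1 2 1 0]
  -> pairs=14 depth=2 groups=9 -> no

Answer: no yes no no no no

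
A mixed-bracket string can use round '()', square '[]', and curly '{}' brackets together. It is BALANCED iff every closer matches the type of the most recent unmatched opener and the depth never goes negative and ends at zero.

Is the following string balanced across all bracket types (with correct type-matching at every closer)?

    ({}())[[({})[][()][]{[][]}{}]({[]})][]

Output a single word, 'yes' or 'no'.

Answer: yes

Derivation:
pos 0: push '('; stack = (
pos 1: push '{'; stack = ({
pos 2: '}' matches '{'; pop; stack = (
pos 3: push '('; stack = ((
pos 4: ')' matches '('; pop; stack = (
pos 5: ')' matches '('; pop; stack = (empty)
pos 6: push '['; stack = [
pos 7: push '['; stack = [[
pos 8: push '('; stack = [[(
pos 9: push '{'; stack = [[({
pos 10: '}' matches '{'; pop; stack = [[(
pos 11: ')' matches '('; pop; stack = [[
pos 12: push '['; stack = [[[
pos 13: ']' matches '['; pop; stack = [[
pos 14: push '['; stack = [[[
pos 15: push '('; stack = [[[(
pos 16: ')' matches '('; pop; stack = [[[
pos 17: ']' matches '['; pop; stack = [[
pos 18: push '['; stack = [[[
pos 19: ']' matches '['; pop; stack = [[
pos 20: push '{'; stack = [[{
pos 21: push '['; stack = [[{[
pos 22: ']' matches '['; pop; stack = [[{
pos 23: push '['; stack = [[{[
pos 24: ']' matches '['; pop; stack = [[{
pos 25: '}' matches '{'; pop; stack = [[
pos 26: push '{'; stack = [[{
pos 27: '}' matches '{'; pop; stack = [[
pos 28: ']' matches '['; pop; stack = [
pos 29: push '('; stack = [(
pos 30: push '{'; stack = [({
pos 31: push '['; stack = [({[
pos 32: ']' matches '['; pop; stack = [({
pos 33: '}' matches '{'; pop; stack = [(
pos 34: ')' matches '('; pop; stack = [
pos 35: ']' matches '['; pop; stack = (empty)
pos 36: push '['; stack = [
pos 37: ']' matches '['; pop; stack = (empty)
end: stack empty → VALID
Verdict: properly nested → yes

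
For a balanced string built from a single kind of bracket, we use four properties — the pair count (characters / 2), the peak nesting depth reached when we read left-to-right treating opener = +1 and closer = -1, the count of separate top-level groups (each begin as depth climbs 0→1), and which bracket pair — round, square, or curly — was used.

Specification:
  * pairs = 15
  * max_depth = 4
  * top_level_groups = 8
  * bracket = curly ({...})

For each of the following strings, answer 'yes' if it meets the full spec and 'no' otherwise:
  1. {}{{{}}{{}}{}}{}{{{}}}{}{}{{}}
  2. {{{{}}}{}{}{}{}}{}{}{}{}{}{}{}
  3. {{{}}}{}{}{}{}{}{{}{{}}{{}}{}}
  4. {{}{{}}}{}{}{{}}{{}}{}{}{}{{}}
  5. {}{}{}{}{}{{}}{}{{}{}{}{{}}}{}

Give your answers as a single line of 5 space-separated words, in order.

Answer: no yes no no no

Derivation:
String 1 '{}{{{}}{{}}{}}{}{{{}}}{}{}{{}}': depth seq [1 0 1 2 3 2 1 2 3 2 1 2 1 0 1 0 1 2 3 2 1 0 1 0 1 0 1 2 1 0]
  -> pairs=15 depth=3 groups=7 -> no
String 2 '{{{{}}}{}{}{}{}}{}{}{}{}{}{}{}': depth seq [1 2 3 4 3 2 1 2 1 2 1 2 1 2 1 0 1 0 1 0 1 0 1 0 1 0 1 0 1 0]
  -> pairs=15 depth=4 groups=8 -> yes
String 3 '{{{}}}{}{}{}{}{}{{}{{}}{{}}{}}': depth seq [1 2 3 2 1 0 1 0 1 0 1 0 1 0 1 0 1 2 1 2 3 2 1 2 3 2 1 2 1 0]
  -> pairs=15 depth=3 groups=7 -> no
String 4 '{{}{{}}}{}{}{{}}{{}}{}{}{}{{}}': depth seq [1 2 1 2 3 2 1 0 1 0 1 0 1 2 1 0 1 2 1 0 1 0 1 0 1 0 1 2 1 0]
  -> pairs=15 depth=3 groups=9 -> no
String 5 '{}{}{}{}{}{{}}{}{{}{}{}{{}}}{}': depth seq [1 0 1 0 1 0 1 0 1 0 1 2 1 0 1 0 1 2 1 2 1 2 1 2 3 2 1 0 1 0]
  -> pairs=15 depth=3 groups=9 -> no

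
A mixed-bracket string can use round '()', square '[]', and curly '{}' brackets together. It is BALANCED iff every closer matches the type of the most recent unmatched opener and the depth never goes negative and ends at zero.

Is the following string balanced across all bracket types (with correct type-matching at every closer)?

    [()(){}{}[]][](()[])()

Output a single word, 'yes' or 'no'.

Answer: yes

Derivation:
pos 0: push '['; stack = [
pos 1: push '('; stack = [(
pos 2: ')' matches '('; pop; stack = [
pos 3: push '('; stack = [(
pos 4: ')' matches '('; pop; stack = [
pos 5: push '{'; stack = [{
pos 6: '}' matches '{'; pop; stack = [
pos 7: push '{'; stack = [{
pos 8: '}' matches '{'; pop; stack = [
pos 9: push '['; stack = [[
pos 10: ']' matches '['; pop; stack = [
pos 11: ']' matches '['; pop; stack = (empty)
pos 12: push '['; stack = [
pos 13: ']' matches '['; pop; stack = (empty)
pos 14: push '('; stack = (
pos 15: push '('; stack = ((
pos 16: ')' matches '('; pop; stack = (
pos 17: push '['; stack = ([
pos 18: ']' matches '['; pop; stack = (
pos 19: ')' matches '('; pop; stack = (empty)
pos 20: push '('; stack = (
pos 21: ')' matches '('; pop; stack = (empty)
end: stack empty → VALID
Verdict: properly nested → yes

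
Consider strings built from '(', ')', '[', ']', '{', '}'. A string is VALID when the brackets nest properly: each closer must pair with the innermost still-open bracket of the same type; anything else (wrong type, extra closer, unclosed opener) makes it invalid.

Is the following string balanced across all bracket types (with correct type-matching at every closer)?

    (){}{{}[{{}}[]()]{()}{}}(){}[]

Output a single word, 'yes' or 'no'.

pos 0: push '('; stack = (
pos 1: ')' matches '('; pop; stack = (empty)
pos 2: push '{'; stack = {
pos 3: '}' matches '{'; pop; stack = (empty)
pos 4: push '{'; stack = {
pos 5: push '{'; stack = {{
pos 6: '}' matches '{'; pop; stack = {
pos 7: push '['; stack = {[
pos 8: push '{'; stack = {[{
pos 9: push '{'; stack = {[{{
pos 10: '}' matches '{'; pop; stack = {[{
pos 11: '}' matches '{'; pop; stack = {[
pos 12: push '['; stack = {[[
pos 13: ']' matches '['; pop; stack = {[
pos 14: push '('; stack = {[(
pos 15: ')' matches '('; pop; stack = {[
pos 16: ']' matches '['; pop; stack = {
pos 17: push '{'; stack = {{
pos 18: push '('; stack = {{(
pos 19: ')' matches '('; pop; stack = {{
pos 20: '}' matches '{'; pop; stack = {
pos 21: push '{'; stack = {{
pos 22: '}' matches '{'; pop; stack = {
pos 23: '}' matches '{'; pop; stack = (empty)
pos 24: push '('; stack = (
pos 25: ')' matches '('; pop; stack = (empty)
pos 26: push '{'; stack = {
pos 27: '}' matches '{'; pop; stack = (empty)
pos 28: push '['; stack = [
pos 29: ']' matches '['; pop; stack = (empty)
end: stack empty → VALID
Verdict: properly nested → yes

Answer: yes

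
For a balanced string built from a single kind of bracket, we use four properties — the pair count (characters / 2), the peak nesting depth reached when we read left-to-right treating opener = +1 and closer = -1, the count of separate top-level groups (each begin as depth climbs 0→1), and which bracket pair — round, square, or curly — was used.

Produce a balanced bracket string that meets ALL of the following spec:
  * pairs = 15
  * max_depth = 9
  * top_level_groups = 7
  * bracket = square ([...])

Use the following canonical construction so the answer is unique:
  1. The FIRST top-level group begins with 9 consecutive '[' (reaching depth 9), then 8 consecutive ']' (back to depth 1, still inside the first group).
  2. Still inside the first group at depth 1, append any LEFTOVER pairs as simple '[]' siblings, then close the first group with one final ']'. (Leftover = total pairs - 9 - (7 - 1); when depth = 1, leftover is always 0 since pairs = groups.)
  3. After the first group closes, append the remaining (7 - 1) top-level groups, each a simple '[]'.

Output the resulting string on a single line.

Answer: [[[[[[[[[]]]]]]]]][][][][][][]

Derivation:
Spec: pairs=15 depth=9 groups=7
Leftover pairs = 15 - 9 - (7-1) = 0
First group: deep chain of depth 9 + 0 sibling pairs
Remaining 6 groups: simple '[]' each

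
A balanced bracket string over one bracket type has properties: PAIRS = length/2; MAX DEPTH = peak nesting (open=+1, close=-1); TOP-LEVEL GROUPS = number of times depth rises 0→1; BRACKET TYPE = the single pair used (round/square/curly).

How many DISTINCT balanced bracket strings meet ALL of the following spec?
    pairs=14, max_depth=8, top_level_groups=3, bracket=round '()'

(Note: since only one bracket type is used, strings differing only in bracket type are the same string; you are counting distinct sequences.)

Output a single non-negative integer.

Answer: 16074

Derivation:
Spec: pairs=14 depth=8 groups=3
Count(depth <= 8) = 530400
Count(depth <= 7) = 514326
Count(depth == 8) = 530400 - 514326 = 16074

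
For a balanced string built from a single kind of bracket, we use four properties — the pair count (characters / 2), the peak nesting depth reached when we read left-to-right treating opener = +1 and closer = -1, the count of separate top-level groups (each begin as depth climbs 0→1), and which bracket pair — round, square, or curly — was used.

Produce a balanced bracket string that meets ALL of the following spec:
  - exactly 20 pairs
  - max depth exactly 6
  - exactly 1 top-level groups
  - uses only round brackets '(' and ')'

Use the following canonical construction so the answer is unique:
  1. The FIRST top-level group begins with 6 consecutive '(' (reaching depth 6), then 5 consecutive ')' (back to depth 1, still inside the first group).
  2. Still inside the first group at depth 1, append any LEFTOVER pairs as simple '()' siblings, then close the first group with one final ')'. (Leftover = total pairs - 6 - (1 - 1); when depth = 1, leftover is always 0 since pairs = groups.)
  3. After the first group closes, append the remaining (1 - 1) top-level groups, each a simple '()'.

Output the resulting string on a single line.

Spec: pairs=20 depth=6 groups=1
Leftover pairs = 20 - 6 - (1-1) = 14
First group: deep chain of depth 6 + 14 sibling pairs
Remaining 0 groups: simple '()' each

Answer: (((((()))))()()()()()()()()()()()()()())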